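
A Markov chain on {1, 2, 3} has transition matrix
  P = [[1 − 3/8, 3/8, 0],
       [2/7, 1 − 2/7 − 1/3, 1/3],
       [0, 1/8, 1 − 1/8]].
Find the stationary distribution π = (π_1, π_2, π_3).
π = (16/93, 7/31, 56/93)

This is a birth-death chain on three states, which satisfies detailed balance: π_1 · P_{12} = π_2 · P_{21} and π_2 · P_{23} = π_3 · P_{32}.
From π_1 · 3/8 = π_2 · 2/7: π_2/π_1 = (3/8)/(2/7) = 21/16.
From π_2 · 1/3 = π_3 · 1/8: π_3/π_2 = (1/3)/(1/8) = 8/3.
Take π_1 proportional to 1; then unnormalized π = (1, 21/16, 7/2). Normalize by dividing by the sum 93/16:
  π = (16/93, 7/31, 56/93).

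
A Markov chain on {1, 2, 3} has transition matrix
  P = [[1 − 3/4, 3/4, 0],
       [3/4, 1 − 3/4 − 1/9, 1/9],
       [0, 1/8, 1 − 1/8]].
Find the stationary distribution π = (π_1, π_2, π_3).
π = (9/26, 9/26, 4/13)

This is a birth-death chain on three states, which satisfies detailed balance: π_1 · P_{12} = π_2 · P_{21} and π_2 · P_{23} = π_3 · P_{32}.
From π_1 · 3/4 = π_2 · 3/4: π_2/π_1 = (3/4)/(3/4) = 1.
From π_2 · 1/9 = π_3 · 1/8: π_3/π_2 = (1/9)/(1/8) = 8/9.
Take π_1 proportional to 1; then unnormalized π = (1, 1, 8/9). Normalize by dividing by the sum 26/9:
  π = (9/26, 9/26, 4/13).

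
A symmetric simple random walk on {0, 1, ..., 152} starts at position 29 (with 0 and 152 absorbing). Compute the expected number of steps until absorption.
E[τ | X_0 = 29] = 3567

Let v_k = E[τ | X_0 = k]. Boundary: v_0 = v_152 = 0. Recurrence: v_k = 1 + (v_{k-1} + v_{k+1})/2 for 1 ≤ k ≤ 151. The particular solution to v_k − (v_{k-1} + v_{k+1})/2 = 1 is v_k = −k^2. Adding homogeneous solution A + B k and matching boundaries gives v_k = k (152 − k). Substituting k = 29: v_29 = 29 · 123 = 3567.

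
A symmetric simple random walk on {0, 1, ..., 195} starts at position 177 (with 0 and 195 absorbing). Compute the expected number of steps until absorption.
E[τ | X_0 = 177] = 3186

Let v_k = E[τ | X_0 = k]. Boundary: v_0 = v_195 = 0. Recurrence: v_k = 1 + (v_{k-1} + v_{k+1})/2 for 1 ≤ k ≤ 194. The particular solution to v_k − (v_{k-1} + v_{k+1})/2 = 1 is v_k = −k^2. Adding homogeneous solution A + B k and matching boundaries gives v_k = k (195 − k). Substituting k = 177: v_177 = 177 · 18 = 3186.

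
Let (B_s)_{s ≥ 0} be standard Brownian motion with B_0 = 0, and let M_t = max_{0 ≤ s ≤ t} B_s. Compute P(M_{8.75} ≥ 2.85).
P(M_{8.75} ≥ 2.85) = 2·P(B_{8.75} ≥ 2.85) = 2(1 − Φ(2.85/√8.75)) ≈ 0.3353

By the reflection principle for Brownian motion, P(M_t ≥ a) = 2 · P(B_t ≥ a) for a ≥ 0. Since B_t ~ N(0, t), P(B_t ≥ 2.85) = 1 − Φ(2.85/√t) = 1 − Φ(2.85/√8.75) = 1 − Φ(0.9635). So
  P(M_{8.75} ≥ 2.85) = 2(1 − Φ(0.9635)) ≈ 0.3353.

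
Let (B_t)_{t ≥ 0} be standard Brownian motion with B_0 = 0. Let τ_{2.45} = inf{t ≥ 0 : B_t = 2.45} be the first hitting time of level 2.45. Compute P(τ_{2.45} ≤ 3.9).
P(τ_{2.45} ≤ 3.9) = 2(1 − Φ(2.45/√3.9)) = 2(1 − Φ(1.2406)) ≈ 0.2148

By the reflection principle for standard BM, P(τ_b ≤ t) = 2 · P(B_t ≥ b). Since B_t ~ N(0, t), P(B_t ≥ 2.45) = 1 − Φ(2.45/√t) = 1 − Φ(2.45/√3.9) = 1 − Φ(1.2406) ≈ 0.10738. Doubling: P(τ_{2.45} ≤ 3.9) ≈ 2 · 0.10738 = 0.21476 ≈ 0.2148.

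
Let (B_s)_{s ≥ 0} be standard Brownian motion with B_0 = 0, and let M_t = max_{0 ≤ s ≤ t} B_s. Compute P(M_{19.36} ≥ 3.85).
P(M_{19.36} ≥ 3.85) = 2·P(B_{19.36} ≥ 3.85) = 2(1 − Φ(3.85/√19.36)) ≈ 0.3816

By the reflection principle for Brownian motion, P(M_t ≥ a) = 2 · P(B_t ≥ a) for a ≥ 0. Since B_t ~ N(0, t), P(B_t ≥ 3.85) = 1 − Φ(3.85/√t) = 1 − Φ(3.85/√19.36) = 1 − Φ(0.8750). So
  P(M_{19.36} ≥ 3.85) = 2(1 − Φ(0.8750)) ≈ 0.3816.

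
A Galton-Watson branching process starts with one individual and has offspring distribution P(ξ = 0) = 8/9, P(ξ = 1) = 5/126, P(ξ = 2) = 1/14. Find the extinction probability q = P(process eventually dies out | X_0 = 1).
q = 1

Mean offspring μ = 0·8/9 + 1·5/126 + 2·1/14 = 23/126 ≤ 1. For μ ≤ 1 with offspring not concentrated at 1, the Galton-Watson process goes extinct almost surely, so q = 1.
(Algebraic check: The pgf is f(s) = 8/9 + 5/126·s + 1/14·s². The extinction probability q is the smallest fixed point of f in [0, 1]. Setting s = f(s):
  1/14·s² + (5/126 − 1)·s + 8/9 = 0
  1/14·s² − (8/9 + 1/14)·s + 8/9 = 0
which factors as (s − 1)·(1/14·s − 8/9) = 0, giving roots s = 1 and s = (8/9)/(1/14) = 112/9. Since 112/9 ≥ 1, the smallest root in [0, 1] is s = 1.)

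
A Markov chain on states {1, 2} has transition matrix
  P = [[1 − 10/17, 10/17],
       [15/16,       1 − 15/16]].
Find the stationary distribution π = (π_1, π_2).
π_1 = 51/83, π_2 = 32/83

Solve πP = π with π_1 + π_2 = 1. From πP = π: π_1 · (1 − 10/17) + π_2 · 15/16 = π_1 ⇒ π_2 · 15/16 = π_1 · 10/17 ⇒ π_2/π_1 = (10/17)/(15/16) = 32/51. Together with π_1 + π_2 = 1:
  π_1 = (15/16)/(10/17 + 15/16) = (15/16)/(415/272) = 51/83,
  π_2 = (10/17)/(10/17 + 15/16) = (10/17)/(415/272) = 32/83.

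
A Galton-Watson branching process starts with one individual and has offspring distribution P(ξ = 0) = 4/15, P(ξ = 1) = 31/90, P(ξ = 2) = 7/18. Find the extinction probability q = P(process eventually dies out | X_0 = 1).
q = 24/35

The pgf is f(s) = 4/15 + 31/90·s + 7/18·s². The extinction probability q is the smallest fixed point of f in [0, 1]. Setting s = f(s):
  7/18·s² + (31/90 − 1)·s + 4/15 = 0
  7/18·s² − (4/15 + 7/18)·s + 4/15 = 0
which factors as (s − 1)·(7/18·s − 4/15) = 0, giving roots s = 1 and s = (4/15)/(7/18) = 24/35.
Mean offspring μ = 31/90 + 2·7/18 = 101/90 > 1 (supercritical), so q < 1. The extinction probability is the smaller root: q = (4/15)/(7/18) = 24/35.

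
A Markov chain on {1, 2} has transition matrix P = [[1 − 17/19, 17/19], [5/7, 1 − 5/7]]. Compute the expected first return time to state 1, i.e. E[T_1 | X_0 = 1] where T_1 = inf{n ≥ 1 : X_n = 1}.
E[T_1 | X_0 = 1] = 1/π_1 = 214/95

For an irreducible recurrent Markov chain with stationary distribution π, E[T_i | X_0 = i] = 1/π_i (Kac's formula). Here π_1 = (5/7)/(17/19 + 5/7) = (5/7)/(214/133) = 95/214, so E[T_1 | X_0 = 1] = 1/π_1 = (17/19 + 5/7)/(5/7) = (214/133)/(5/7) = 214/95.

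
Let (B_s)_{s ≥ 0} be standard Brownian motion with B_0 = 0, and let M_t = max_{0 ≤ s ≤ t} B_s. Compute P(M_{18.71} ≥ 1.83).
P(M_{18.71} ≥ 1.83) = 2·P(B_{18.71} ≥ 1.83) = 2(1 − Φ(1.83/√18.71)) ≈ 0.6722

By the reflection principle for Brownian motion, P(M_t ≥ a) = 2 · P(B_t ≥ a) for a ≥ 0. Since B_t ~ N(0, t), P(B_t ≥ 1.83) = 1 − Φ(1.83/√t) = 1 − Φ(1.83/√18.71) = 1 − Φ(0.4231). So
  P(M_{18.71} ≥ 1.83) = 2(1 − Φ(0.4231)) ≈ 0.6722.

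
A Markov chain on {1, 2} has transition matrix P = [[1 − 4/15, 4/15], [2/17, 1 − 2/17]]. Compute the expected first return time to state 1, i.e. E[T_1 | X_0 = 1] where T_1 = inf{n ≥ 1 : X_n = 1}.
E[T_1 | X_0 = 1] = 1/π_1 = 49/15

For an irreducible recurrent Markov chain with stationary distribution π, E[T_i | X_0 = i] = 1/π_i (Kac's formula). Here π_1 = (2/17)/(4/15 + 2/17) = (2/17)/(98/255) = 15/49, so E[T_1 | X_0 = 1] = 1/π_1 = (4/15 + 2/17)/(2/17) = (98/255)/(2/17) = 49/15.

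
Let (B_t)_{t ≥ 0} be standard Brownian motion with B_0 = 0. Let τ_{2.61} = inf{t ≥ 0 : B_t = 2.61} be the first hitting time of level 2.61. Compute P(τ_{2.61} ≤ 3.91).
P(τ_{2.61} ≤ 3.91) = 2(1 − Φ(2.61/√3.91)) = 2(1 − Φ(1.3199)) ≈ 0.1869

By the reflection principle for standard BM, P(τ_b ≤ t) = 2 · P(B_t ≥ b). Since B_t ~ N(0, t), P(B_t ≥ 2.61) = 1 − Φ(2.61/√t) = 1 − Φ(2.61/√3.91) = 1 − Φ(1.3199) ≈ 0.09343. Doubling: P(τ_{2.61} ≤ 3.91) ≈ 2 · 0.09343 = 0.18686 ≈ 0.1869.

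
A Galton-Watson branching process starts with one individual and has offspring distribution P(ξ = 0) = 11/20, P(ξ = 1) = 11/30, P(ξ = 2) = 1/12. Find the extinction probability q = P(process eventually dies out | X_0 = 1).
q = 1

Mean offspring μ = 0·11/20 + 1·11/30 + 2·1/12 = 8/15 ≤ 1. For μ ≤ 1 with offspring not concentrated at 1, the Galton-Watson process goes extinct almost surely, so q = 1.
(Algebraic check: The pgf is f(s) = 11/20 + 11/30·s + 1/12·s². The extinction probability q is the smallest fixed point of f in [0, 1]. Setting s = f(s):
  1/12·s² + (11/30 − 1)·s + 11/20 = 0
  1/12·s² − (11/20 + 1/12)·s + 11/20 = 0
which factors as (s − 1)·(1/12·s − 11/20) = 0, giving roots s = 1 and s = (11/20)/(1/12) = 33/5. Since 33/5 ≥ 1, the smallest root in [0, 1] is s = 1.)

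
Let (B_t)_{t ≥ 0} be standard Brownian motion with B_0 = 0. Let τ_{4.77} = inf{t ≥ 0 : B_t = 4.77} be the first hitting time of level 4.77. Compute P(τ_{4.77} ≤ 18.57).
P(τ_{4.77} ≤ 18.57) = 2(1 − Φ(4.77/√18.57)) = 2(1 − Φ(1.1069)) ≈ 0.2683

By the reflection principle for standard BM, P(τ_b ≤ t) = 2 · P(B_t ≥ b). Since B_t ~ N(0, t), P(B_t ≥ 4.77) = 1 − Φ(4.77/√t) = 1 − Φ(4.77/√18.57) = 1 − Φ(1.1069) ≈ 0.13417. Doubling: P(τ_{4.77} ≤ 18.57) ≈ 2 · 0.13417 = 0.26834 ≈ 0.2683.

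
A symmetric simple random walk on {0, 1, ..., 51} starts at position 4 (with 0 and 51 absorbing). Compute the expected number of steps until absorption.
E[τ | X_0 = 4] = 188

Let v_k = E[τ | X_0 = k]. Boundary: v_0 = v_51 = 0. Recurrence: v_k = 1 + (v_{k-1} + v_{k+1})/2 for 1 ≤ k ≤ 50. The particular solution to v_k − (v_{k-1} + v_{k+1})/2 = 1 is v_k = −k^2. Adding homogeneous solution A + B k and matching boundaries gives v_k = k (51 − k). Substituting k = 4: v_4 = 4 · 47 = 188.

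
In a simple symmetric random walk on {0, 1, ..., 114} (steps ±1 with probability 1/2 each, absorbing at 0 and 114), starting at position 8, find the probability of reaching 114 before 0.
P(hit 114 before 0) = 8/114 = 4/57

Let u_k = P(hit 114 before 0 | start at k). Then u_0 = 0, u_114 = 1, and u_k = u_{k-1}/2 + u_{k+1}/2 for 1 ≤ k ≤ 113. This harmonic recurrence is solved by u_k = k/114, giving u_8 = 8/114 = 4/57.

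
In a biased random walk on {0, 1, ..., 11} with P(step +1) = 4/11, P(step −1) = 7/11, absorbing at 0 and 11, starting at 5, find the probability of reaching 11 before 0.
P(hit 11 before 0) = (1 − (7/4)^5) / (1 − (7/4)^11) = 21549056/657710813

Let u_k denote P(reach 11 before 0 | start at k). Boundary: u_0 = 0, u_11 = 1. Recurrence: u_k = 4/11·u_{k+1} + 7/11·u_{k-1} for 1 ≤ k ≤ 10. Try u_k = A + B·r^k with r = q/p = (7/11)/(4/11) = 7/4. Substitution satisfies the recurrence; boundary conditions give:
  u_k = (1 − r^k) / (1 − r^N) = (1 − (7/4)^5) / (1 − (7/4)^11) = 21549056/657710813.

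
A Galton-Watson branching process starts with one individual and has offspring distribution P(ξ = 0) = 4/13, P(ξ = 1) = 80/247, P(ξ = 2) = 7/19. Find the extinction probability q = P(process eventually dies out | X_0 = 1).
q = 76/91

The pgf is f(s) = 4/13 + 80/247·s + 7/19·s². The extinction probability q is the smallest fixed point of f in [0, 1]. Setting s = f(s):
  7/19·s² + (80/247 − 1)·s + 4/13 = 0
  7/19·s² − (4/13 + 7/19)·s + 4/13 = 0
which factors as (s − 1)·(7/19·s − 4/13) = 0, giving roots s = 1 and s = (4/13)/(7/19) = 76/91.
Mean offspring μ = 80/247 + 2·7/19 = 262/247 > 1 (supercritical), so q < 1. The extinction probability is the smaller root: q = (4/13)/(7/19) = 76/91.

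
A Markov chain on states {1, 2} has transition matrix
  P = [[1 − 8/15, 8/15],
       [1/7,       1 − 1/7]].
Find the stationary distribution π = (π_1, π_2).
π_1 = 15/71, π_2 = 56/71

Solve πP = π with π_1 + π_2 = 1. From πP = π: π_1 · (1 − 8/15) + π_2 · 1/7 = π_1 ⇒ π_2 · 1/7 = π_1 · 8/15 ⇒ π_2/π_1 = (8/15)/(1/7) = 56/15. Together with π_1 + π_2 = 1:
  π_1 = (1/7)/(8/15 + 1/7) = (1/7)/(71/105) = 15/71,
  π_2 = (8/15)/(8/15 + 1/7) = (8/15)/(71/105) = 56/71.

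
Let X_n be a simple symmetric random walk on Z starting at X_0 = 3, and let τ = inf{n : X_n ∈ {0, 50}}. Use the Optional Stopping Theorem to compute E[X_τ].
E[X_τ] = 3

X_n is a martingale and τ is a bounded-mean stopping time (indeed τ is finite a.s. with bounded expectation since the walk is in a bounded region). By the OST, E[X_τ] = E[X_0] = 3. Equivalently: E[X_τ] = 50 · P(hit 50 first) + 0 · P(hit 0 first) = 50 · (3/50) = 3.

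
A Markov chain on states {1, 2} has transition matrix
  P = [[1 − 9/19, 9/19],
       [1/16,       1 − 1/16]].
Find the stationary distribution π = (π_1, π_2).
π_1 = 19/163, π_2 = 144/163

Solve πP = π with π_1 + π_2 = 1. From πP = π: π_1 · (1 − 9/19) + π_2 · 1/16 = π_1 ⇒ π_2 · 1/16 = π_1 · 9/19 ⇒ π_2/π_1 = (9/19)/(1/16) = 144/19. Together with π_1 + π_2 = 1:
  π_1 = (1/16)/(9/19 + 1/16) = (1/16)/(163/304) = 19/163,
  π_2 = (9/19)/(9/19 + 1/16) = (9/19)/(163/304) = 144/163.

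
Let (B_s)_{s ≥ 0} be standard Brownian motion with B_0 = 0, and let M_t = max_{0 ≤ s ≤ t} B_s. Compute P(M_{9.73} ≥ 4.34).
P(M_{9.73} ≥ 4.34) = 2·P(B_{9.73} ≥ 4.34) = 2(1 − Φ(4.34/√9.73)) ≈ 0.1641

By the reflection principle for Brownian motion, P(M_t ≥ a) = 2 · P(B_t ≥ a) for a ≥ 0. Since B_t ~ N(0, t), P(B_t ≥ 4.34) = 1 − Φ(4.34/√t) = 1 − Φ(4.34/√9.73) = 1 − Φ(1.3913). So
  P(M_{9.73} ≥ 4.34) = 2(1 − Φ(1.3913)) ≈ 0.1641.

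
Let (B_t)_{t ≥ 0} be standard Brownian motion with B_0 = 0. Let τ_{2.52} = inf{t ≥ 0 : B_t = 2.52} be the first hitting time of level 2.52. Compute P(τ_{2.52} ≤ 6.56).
P(τ_{2.52} ≤ 6.56) = 2(1 − Φ(2.52/√6.56)) = 2(1 − Φ(0.9839)) ≈ 0.3252

By the reflection principle for standard BM, P(τ_b ≤ t) = 2 · P(B_t ≥ b). Since B_t ~ N(0, t), P(B_t ≥ 2.52) = 1 − Φ(2.52/√t) = 1 − Φ(2.52/√6.56) = 1 − Φ(0.9839) ≈ 0.16258. Doubling: P(τ_{2.52} ≤ 6.56) ≈ 2 · 0.16258 = 0.32516 ≈ 0.3252.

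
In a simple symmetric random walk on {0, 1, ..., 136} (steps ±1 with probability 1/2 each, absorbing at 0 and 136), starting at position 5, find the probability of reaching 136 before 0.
P(hit 136 before 0) = 5/136

Let u_k = P(hit 136 before 0 | start at k). Then u_0 = 0, u_136 = 1, and u_k = u_{k-1}/2 + u_{k+1}/2 for 1 ≤ k ≤ 135. This harmonic recurrence is solved by u_k = k/136, giving u_5 = 5/136.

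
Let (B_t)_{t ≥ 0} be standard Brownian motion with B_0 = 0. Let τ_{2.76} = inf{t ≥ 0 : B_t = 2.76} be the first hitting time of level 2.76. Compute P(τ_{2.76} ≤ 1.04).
P(τ_{2.76} ≤ 1.04) = 2(1 − Φ(2.76/√1.04)) = 2(1 − Φ(2.7064)) ≈ 0.0068

By the reflection principle for standard BM, P(τ_b ≤ t) = 2 · P(B_t ≥ b). Since B_t ~ N(0, t), P(B_t ≥ 2.76) = 1 − Φ(2.76/√t) = 1 − Φ(2.76/√1.04) = 1 − Φ(2.7064) ≈ 0.00340. Doubling: P(τ_{2.76} ≤ 1.04) ≈ 2 · 0.00340 = 0.00680 ≈ 0.0068.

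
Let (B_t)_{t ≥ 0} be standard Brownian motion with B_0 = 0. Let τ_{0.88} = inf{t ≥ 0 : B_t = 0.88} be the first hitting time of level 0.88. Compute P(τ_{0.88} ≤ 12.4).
P(τ_{0.88} ≤ 12.4) = 2(1 − Φ(0.88/√12.4)) = 2(1 − Φ(0.2499)) ≈ 0.8027

By the reflection principle for standard BM, P(τ_b ≤ t) = 2 · P(B_t ≥ b). Since B_t ~ N(0, t), P(B_t ≥ 0.88) = 1 − Φ(0.88/√t) = 1 − Φ(0.88/√12.4) = 1 − Φ(0.2499) ≈ 0.40133. Doubling: P(τ_{0.88} ≤ 12.4) ≈ 2 · 0.40133 = 0.80266 ≈ 0.8027.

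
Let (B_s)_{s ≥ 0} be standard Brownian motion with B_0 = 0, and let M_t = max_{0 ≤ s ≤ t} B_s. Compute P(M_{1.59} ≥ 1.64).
P(M_{1.59} ≥ 1.64) = 2·P(B_{1.59} ≥ 1.64) = 2(1 − Φ(1.64/√1.59)) ≈ 0.1934

By the reflection principle for Brownian motion, P(M_t ≥ a) = 2 · P(B_t ≥ a) for a ≥ 0. Since B_t ~ N(0, t), P(B_t ≥ 1.64) = 1 − Φ(1.64/√t) = 1 − Φ(1.64/√1.59) = 1 − Φ(1.3006). So
  P(M_{1.59} ≥ 1.64) = 2(1 − Φ(1.3006)) ≈ 0.1934.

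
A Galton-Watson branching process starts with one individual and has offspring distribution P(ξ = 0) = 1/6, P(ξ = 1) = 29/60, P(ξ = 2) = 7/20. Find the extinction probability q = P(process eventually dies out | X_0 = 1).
q = 10/21

The pgf is f(s) = 1/6 + 29/60·s + 7/20·s². The extinction probability q is the smallest fixed point of f in [0, 1]. Setting s = f(s):
  7/20·s² + (29/60 − 1)·s + 1/6 = 0
  7/20·s² − (1/6 + 7/20)·s + 1/6 = 0
which factors as (s − 1)·(7/20·s − 1/6) = 0, giving roots s = 1 and s = (1/6)/(7/20) = 10/21.
Mean offspring μ = 29/60 + 2·7/20 = 71/60 > 1 (supercritical), so q < 1. The extinction probability is the smaller root: q = (1/6)/(7/20) = 10/21.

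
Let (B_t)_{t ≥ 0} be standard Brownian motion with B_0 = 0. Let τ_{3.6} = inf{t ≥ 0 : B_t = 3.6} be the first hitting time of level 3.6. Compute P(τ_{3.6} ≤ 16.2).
P(τ_{3.6} ≤ 16.2) = 2(1 − Φ(3.6/√16.2)) = 2(1 − Φ(0.8944)) ≈ 0.3711

By the reflection principle for standard BM, P(τ_b ≤ t) = 2 · P(B_t ≥ b). Since B_t ~ N(0, t), P(B_t ≥ 3.6) = 1 − Φ(3.6/√t) = 1 − Φ(3.6/√16.2) = 1 − Φ(0.8944) ≈ 0.18555. Doubling: P(τ_{3.6} ≤ 16.2) ≈ 2 · 0.18555 = 0.37110 ≈ 0.3711.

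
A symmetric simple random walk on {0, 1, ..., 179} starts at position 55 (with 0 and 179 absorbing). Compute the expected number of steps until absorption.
E[τ | X_0 = 55] = 6820

Let v_k = E[τ | X_0 = k]. Boundary: v_0 = v_179 = 0. Recurrence: v_k = 1 + (v_{k-1} + v_{k+1})/2 for 1 ≤ k ≤ 178. The particular solution to v_k − (v_{k-1} + v_{k+1})/2 = 1 is v_k = −k^2. Adding homogeneous solution A + B k and matching boundaries gives v_k = k (179 − k). Substituting k = 55: v_55 = 55 · 124 = 6820.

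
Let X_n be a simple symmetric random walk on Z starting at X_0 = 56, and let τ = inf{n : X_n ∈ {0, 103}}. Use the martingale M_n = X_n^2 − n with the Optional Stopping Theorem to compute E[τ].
E[τ] = 2632

M_n = X_n^2 − n is a martingale (since E[X_{n+1}^2 | F_n] = X_n^2 + 1). By OST (τ has finite mean in a bounded region), E[M_τ] = E[M_0] = X_0^2 − 0 = 56^2 = 3136. Also E[M_τ] = E[X_τ^2] − E[τ]. The walk exits at 0 or 103, with P(hit 103 first) = 56/103, so E[X_τ^2] = 103^2 · 56/103 + 0 = 5768. Thus E[τ] = E[X_τ^2] − E[M_τ] = 5768 − 3136 = 2632 = 56(103 − 56) = 2632.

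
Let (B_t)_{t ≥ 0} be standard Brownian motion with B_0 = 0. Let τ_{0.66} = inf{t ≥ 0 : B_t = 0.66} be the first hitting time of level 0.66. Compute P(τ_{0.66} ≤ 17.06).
P(τ_{0.66} ≤ 17.06) = 2(1 − Φ(0.66/√17.06)) = 2(1 − Φ(0.1598)) ≈ 0.8730

By the reflection principle for standard BM, P(τ_b ≤ t) = 2 · P(B_t ≥ b). Since B_t ~ N(0, t), P(B_t ≥ 0.66) = 1 − Φ(0.66/√t) = 1 − Φ(0.66/√17.06) = 1 − Φ(0.1598) ≈ 0.43652. Doubling: P(τ_{0.66} ≤ 17.06) ≈ 2 · 0.43652 = 0.87304 ≈ 0.8730.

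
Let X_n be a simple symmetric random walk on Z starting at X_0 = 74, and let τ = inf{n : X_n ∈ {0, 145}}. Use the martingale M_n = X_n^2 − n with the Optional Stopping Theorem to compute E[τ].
E[τ] = 5254

M_n = X_n^2 − n is a martingale (since E[X_{n+1}^2 | F_n] = X_n^2 + 1). By OST (τ has finite mean in a bounded region), E[M_τ] = E[M_0] = X_0^2 − 0 = 74^2 = 5476. Also E[M_τ] = E[X_τ^2] − E[τ]. The walk exits at 0 or 145, with P(hit 145 first) = 74/145, so E[X_τ^2] = 145^2 · 74/145 + 0 = 10730. Thus E[τ] = E[X_τ^2] − E[M_τ] = 10730 − 5476 = 5254 = 74(145 − 74) = 5254.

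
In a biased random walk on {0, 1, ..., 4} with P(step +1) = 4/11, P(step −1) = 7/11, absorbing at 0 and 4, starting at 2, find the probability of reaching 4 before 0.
P(hit 4 before 0) = (1 − (7/4)^2) / (1 − (7/4)^4) = 16/65

Let u_k denote P(reach 4 before 0 | start at k). Boundary: u_0 = 0, u_4 = 1. Recurrence: u_k = 4/11·u_{k+1} + 7/11·u_{k-1} for 1 ≤ k ≤ 3. Try u_k = A + B·r^k with r = q/p = (7/11)/(4/11) = 7/4. Substitution satisfies the recurrence; boundary conditions give:
  u_k = (1 − r^k) / (1 − r^N) = (1 − (7/4)^2) / (1 − (7/4)^4) = 16/65.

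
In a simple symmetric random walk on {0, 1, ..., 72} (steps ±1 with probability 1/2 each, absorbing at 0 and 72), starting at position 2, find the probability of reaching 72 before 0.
P(hit 72 before 0) = 2/72 = 1/36

Let u_k = P(hit 72 before 0 | start at k). Then u_0 = 0, u_72 = 1, and u_k = u_{k-1}/2 + u_{k+1}/2 for 1 ≤ k ≤ 71. This harmonic recurrence is solved by u_k = k/72, giving u_2 = 2/72 = 1/36.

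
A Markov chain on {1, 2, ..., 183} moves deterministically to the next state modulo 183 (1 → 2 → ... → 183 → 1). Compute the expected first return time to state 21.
E[T_21 | X_0 = 21] = 183

The chain cycles deterministically, so starting at state 21 it returns in exactly 183 steps. Equivalently, the stationary distribution is uniform π_j = 1/183 for every state j, so by Kac's formula E[T_21] = 1/π_21 = 183.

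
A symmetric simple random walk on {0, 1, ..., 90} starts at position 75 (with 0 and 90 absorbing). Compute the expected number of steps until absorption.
E[τ | X_0 = 75] = 1125

Let v_k = E[τ | X_0 = k]. Boundary: v_0 = v_90 = 0. Recurrence: v_k = 1 + (v_{k-1} + v_{k+1})/2 for 1 ≤ k ≤ 89. The particular solution to v_k − (v_{k-1} + v_{k+1})/2 = 1 is v_k = −k^2. Adding homogeneous solution A + B k and matching boundaries gives v_k = k (90 − k). Substituting k = 75: v_75 = 75 · 15 = 1125.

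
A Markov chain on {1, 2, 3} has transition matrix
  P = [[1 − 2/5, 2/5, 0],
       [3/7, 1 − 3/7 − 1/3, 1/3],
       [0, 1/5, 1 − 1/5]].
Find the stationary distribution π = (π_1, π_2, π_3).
π = (45/157, 42/157, 70/157)

This is a birth-death chain on three states, which satisfies detailed balance: π_1 · P_{12} = π_2 · P_{21} and π_2 · P_{23} = π_3 · P_{32}.
From π_1 · 2/5 = π_2 · 3/7: π_2/π_1 = (2/5)/(3/7) = 14/15.
From π_2 · 1/3 = π_3 · 1/5: π_3/π_2 = (1/3)/(1/5) = 5/3.
Take π_1 proportional to 1; then unnormalized π = (1, 14/15, 14/9). Normalize by dividing by the sum 157/45:
  π = (45/157, 42/157, 70/157).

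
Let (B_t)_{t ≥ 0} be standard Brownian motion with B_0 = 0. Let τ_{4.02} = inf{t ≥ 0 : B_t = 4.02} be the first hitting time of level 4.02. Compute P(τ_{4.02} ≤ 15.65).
P(τ_{4.02} ≤ 15.65) = 2(1 − Φ(4.02/√15.65)) = 2(1 − Φ(1.0162)) ≈ 0.3095

By the reflection principle for standard BM, P(τ_b ≤ t) = 2 · P(B_t ≥ b). Since B_t ~ N(0, t), P(B_t ≥ 4.02) = 1 − Φ(4.02/√t) = 1 − Φ(4.02/√15.65) = 1 − Φ(1.0162) ≈ 0.15477. Doubling: P(τ_{4.02} ≤ 15.65) ≈ 2 · 0.15477 = 0.30954 ≈ 0.3095.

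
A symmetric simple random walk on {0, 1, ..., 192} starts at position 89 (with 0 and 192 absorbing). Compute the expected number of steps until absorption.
E[τ | X_0 = 89] = 9167

Let v_k = E[τ | X_0 = k]. Boundary: v_0 = v_192 = 0. Recurrence: v_k = 1 + (v_{k-1} + v_{k+1})/2 for 1 ≤ k ≤ 191. The particular solution to v_k − (v_{k-1} + v_{k+1})/2 = 1 is v_k = −k^2. Adding homogeneous solution A + B k and matching boundaries gives v_k = k (192 − k). Substituting k = 89: v_89 = 89 · 103 = 9167.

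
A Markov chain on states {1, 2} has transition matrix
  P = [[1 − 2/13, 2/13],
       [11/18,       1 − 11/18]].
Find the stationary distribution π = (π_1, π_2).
π_1 = 143/179, π_2 = 36/179

Solve πP = π with π_1 + π_2 = 1. From πP = π: π_1 · (1 − 2/13) + π_2 · 11/18 = π_1 ⇒ π_2 · 11/18 = π_1 · 2/13 ⇒ π_2/π_1 = (2/13)/(11/18) = 36/143. Together with π_1 + π_2 = 1:
  π_1 = (11/18)/(2/13 + 11/18) = (11/18)/(179/234) = 143/179,
  π_2 = (2/13)/(2/13 + 11/18) = (2/13)/(179/234) = 36/179.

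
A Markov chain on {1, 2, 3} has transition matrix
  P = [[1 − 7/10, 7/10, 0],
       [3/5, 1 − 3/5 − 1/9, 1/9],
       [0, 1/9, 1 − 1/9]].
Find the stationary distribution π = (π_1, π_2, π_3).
π = (3/10, 7/20, 7/20)

This is a birth-death chain on three states, which satisfies detailed balance: π_1 · P_{12} = π_2 · P_{21} and π_2 · P_{23} = π_3 · P_{32}.
From π_1 · 7/10 = π_2 · 3/5: π_2/π_1 = (7/10)/(3/5) = 7/6.
From π_2 · 1/9 = π_3 · 1/9: π_3/π_2 = (1/9)/(1/9) = 1.
Take π_1 proportional to 1; then unnormalized π = (1, 7/6, 7/6). Normalize by dividing by the sum 10/3:
  π = (3/10, 7/20, 7/20).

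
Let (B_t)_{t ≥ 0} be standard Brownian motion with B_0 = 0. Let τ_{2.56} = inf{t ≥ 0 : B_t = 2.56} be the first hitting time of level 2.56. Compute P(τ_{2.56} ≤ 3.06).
P(τ_{2.56} ≤ 3.06) = 2(1 − Φ(2.56/√3.06)) = 2(1 − Φ(1.4635)) ≈ 0.1433

By the reflection principle for standard BM, P(τ_b ≤ t) = 2 · P(B_t ≥ b). Since B_t ~ N(0, t), P(B_t ≥ 2.56) = 1 − Φ(2.56/√t) = 1 − Φ(2.56/√3.06) = 1 − Φ(1.4635) ≈ 0.07167. Doubling: P(τ_{2.56} ≤ 3.06) ≈ 2 · 0.07167 = 0.14334 ≈ 0.1433.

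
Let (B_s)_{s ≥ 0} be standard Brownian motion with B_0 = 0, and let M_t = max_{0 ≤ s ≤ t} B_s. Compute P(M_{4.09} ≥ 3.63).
P(M_{4.09} ≥ 3.63) = 2·P(B_{4.09} ≥ 3.63) = 2(1 − Φ(3.63/√4.09)) ≈ 0.0727

By the reflection principle for Brownian motion, P(M_t ≥ a) = 2 · P(B_t ≥ a) for a ≥ 0. Since B_t ~ N(0, t), P(B_t ≥ 3.63) = 1 − Φ(3.63/√t) = 1 − Φ(3.63/√4.09) = 1 − Φ(1.7949). So
  P(M_{4.09} ≥ 3.63) = 2(1 − Φ(1.7949)) ≈ 0.0727.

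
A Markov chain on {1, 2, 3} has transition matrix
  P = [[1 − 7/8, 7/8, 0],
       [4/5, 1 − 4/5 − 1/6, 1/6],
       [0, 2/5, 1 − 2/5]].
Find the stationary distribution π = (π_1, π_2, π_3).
π = (384/979, 420/979, 175/979)

This is a birth-death chain on three states, which satisfies detailed balance: π_1 · P_{12} = π_2 · P_{21} and π_2 · P_{23} = π_3 · P_{32}.
From π_1 · 7/8 = π_2 · 4/5: π_2/π_1 = (7/8)/(4/5) = 35/32.
From π_2 · 1/6 = π_3 · 2/5: π_3/π_2 = (1/6)/(2/5) = 5/12.
Take π_1 proportional to 1; then unnormalized π = (1, 35/32, 175/384). Normalize by dividing by the sum 979/384:
  π = (384/979, 420/979, 175/979).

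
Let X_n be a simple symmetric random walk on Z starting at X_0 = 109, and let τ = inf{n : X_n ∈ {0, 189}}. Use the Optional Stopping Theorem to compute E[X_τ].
E[X_τ] = 109

X_n is a martingale and τ is a bounded-mean stopping time (indeed τ is finite a.s. with bounded expectation since the walk is in a bounded region). By the OST, E[X_τ] = E[X_0] = 109. Equivalently: E[X_τ] = 189 · P(hit 189 first) + 0 · P(hit 0 first) = 189 · (109/189) = 109.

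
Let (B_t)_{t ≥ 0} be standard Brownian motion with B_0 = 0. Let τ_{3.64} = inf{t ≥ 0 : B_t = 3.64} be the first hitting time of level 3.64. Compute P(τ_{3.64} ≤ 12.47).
P(τ_{3.64} ≤ 12.47) = 2(1 − Φ(3.64/√12.47)) = 2(1 − Φ(1.0308)) ≈ 0.3026

By the reflection principle for standard BM, P(τ_b ≤ t) = 2 · P(B_t ≥ b). Since B_t ~ N(0, t), P(B_t ≥ 3.64) = 1 − Φ(3.64/√t) = 1 − Φ(3.64/√12.47) = 1 − Φ(1.0308) ≈ 0.15132. Doubling: P(τ_{3.64} ≤ 12.47) ≈ 2 · 0.15132 = 0.30264 ≈ 0.3026.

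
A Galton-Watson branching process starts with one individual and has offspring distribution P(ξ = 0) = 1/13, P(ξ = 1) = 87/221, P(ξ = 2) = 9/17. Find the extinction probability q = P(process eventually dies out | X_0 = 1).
q = 17/117

The pgf is f(s) = 1/13 + 87/221·s + 9/17·s². The extinction probability q is the smallest fixed point of f in [0, 1]. Setting s = f(s):
  9/17·s² + (87/221 − 1)·s + 1/13 = 0
  9/17·s² − (1/13 + 9/17)·s + 1/13 = 0
which factors as (s − 1)·(9/17·s − 1/13) = 0, giving roots s = 1 and s = (1/13)/(9/17) = 17/117.
Mean offspring μ = 87/221 + 2·9/17 = 321/221 > 1 (supercritical), so q < 1. The extinction probability is the smaller root: q = (1/13)/(9/17) = 17/117.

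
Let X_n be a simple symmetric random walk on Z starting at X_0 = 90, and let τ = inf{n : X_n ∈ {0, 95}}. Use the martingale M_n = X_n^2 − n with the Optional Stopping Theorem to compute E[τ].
E[τ] = 450

M_n = X_n^2 − n is a martingale (since E[X_{n+1}^2 | F_n] = X_n^2 + 1). By OST (τ has finite mean in a bounded region), E[M_τ] = E[M_0] = X_0^2 − 0 = 90^2 = 8100. Also E[M_τ] = E[X_τ^2] − E[τ]. The walk exits at 0 or 95, with P(hit 95 first) = 90/95, so E[X_τ^2] = 95^2 · 90/95 + 0 = 8550. Thus E[τ] = E[X_τ^2] − E[M_τ] = 8550 − 8100 = 450 = 90(95 − 90) = 450.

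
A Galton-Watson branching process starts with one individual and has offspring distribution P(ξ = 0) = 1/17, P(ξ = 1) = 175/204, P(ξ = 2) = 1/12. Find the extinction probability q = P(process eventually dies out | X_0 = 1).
q = 12/17

The pgf is f(s) = 1/17 + 175/204·s + 1/12·s². The extinction probability q is the smallest fixed point of f in [0, 1]. Setting s = f(s):
  1/12·s² + (175/204 − 1)·s + 1/17 = 0
  1/12·s² − (1/17 + 1/12)·s + 1/17 = 0
which factors as (s − 1)·(1/12·s − 1/17) = 0, giving roots s = 1 and s = (1/17)/(1/12) = 12/17.
Mean offspring μ = 175/204 + 2·1/12 = 209/204 > 1 (supercritical), so q < 1. The extinction probability is the smaller root: q = (1/17)/(1/12) = 12/17.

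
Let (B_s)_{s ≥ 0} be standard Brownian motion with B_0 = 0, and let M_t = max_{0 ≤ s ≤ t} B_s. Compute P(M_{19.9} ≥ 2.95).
P(M_{19.9} ≥ 2.95) = 2·P(B_{19.9} ≥ 2.95) = 2(1 − Φ(2.95/√19.9)) ≈ 0.5084

By the reflection principle for Brownian motion, P(M_t ≥ a) = 2 · P(B_t ≥ a) for a ≥ 0. Since B_t ~ N(0, t), P(B_t ≥ 2.95) = 1 − Φ(2.95/√t) = 1 − Φ(2.95/√19.9) = 1 − Φ(0.6613). So
  P(M_{19.9} ≥ 2.95) = 2(1 − Φ(0.6613)) ≈ 0.5084.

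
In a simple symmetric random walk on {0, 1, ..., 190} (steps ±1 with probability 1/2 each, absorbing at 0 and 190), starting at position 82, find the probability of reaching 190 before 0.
P(hit 190 before 0) = 82/190 = 41/95

Let u_k = P(hit 190 before 0 | start at k). Then u_0 = 0, u_190 = 1, and u_k = u_{k-1}/2 + u_{k+1}/2 for 1 ≤ k ≤ 189. This harmonic recurrence is solved by u_k = k/190, giving u_82 = 82/190 = 41/95.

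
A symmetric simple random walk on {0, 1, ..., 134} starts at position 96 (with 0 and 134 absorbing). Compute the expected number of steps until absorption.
E[τ | X_0 = 96] = 3648

Let v_k = E[τ | X_0 = k]. Boundary: v_0 = v_134 = 0. Recurrence: v_k = 1 + (v_{k-1} + v_{k+1})/2 for 1 ≤ k ≤ 133. The particular solution to v_k − (v_{k-1} + v_{k+1})/2 = 1 is v_k = −k^2. Adding homogeneous solution A + B k and matching boundaries gives v_k = k (134 − k). Substituting k = 96: v_96 = 96 · 38 = 3648.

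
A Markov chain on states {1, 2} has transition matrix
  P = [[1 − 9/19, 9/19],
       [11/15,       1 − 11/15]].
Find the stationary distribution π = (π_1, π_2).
π_1 = 209/344, π_2 = 135/344

Solve πP = π with π_1 + π_2 = 1. From πP = π: π_1 · (1 − 9/19) + π_2 · 11/15 = π_1 ⇒ π_2 · 11/15 = π_1 · 9/19 ⇒ π_2/π_1 = (9/19)/(11/15) = 135/209. Together with π_1 + π_2 = 1:
  π_1 = (11/15)/(9/19 + 11/15) = (11/15)/(344/285) = 209/344,
  π_2 = (9/19)/(9/19 + 11/15) = (9/19)/(344/285) = 135/344.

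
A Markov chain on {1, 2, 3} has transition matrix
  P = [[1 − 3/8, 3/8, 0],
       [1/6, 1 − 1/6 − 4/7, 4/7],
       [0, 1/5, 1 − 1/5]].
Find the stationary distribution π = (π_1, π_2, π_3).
π = (28/271, 63/271, 180/271)

This is a birth-death chain on three states, which satisfies detailed balance: π_1 · P_{12} = π_2 · P_{21} and π_2 · P_{23} = π_3 · P_{32}.
From π_1 · 3/8 = π_2 · 1/6: π_2/π_1 = (3/8)/(1/6) = 9/4.
From π_2 · 4/7 = π_3 · 1/5: π_3/π_2 = (4/7)/(1/5) = 20/7.
Take π_1 proportional to 1; then unnormalized π = (1, 9/4, 45/7). Normalize by dividing by the sum 271/28:
  π = (28/271, 63/271, 180/271).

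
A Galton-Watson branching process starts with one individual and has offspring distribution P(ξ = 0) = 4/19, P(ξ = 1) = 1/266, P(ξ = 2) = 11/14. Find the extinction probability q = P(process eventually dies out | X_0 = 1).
q = 56/209

The pgf is f(s) = 4/19 + 1/266·s + 11/14·s². The extinction probability q is the smallest fixed point of f in [0, 1]. Setting s = f(s):
  11/14·s² + (1/266 − 1)·s + 4/19 = 0
  11/14·s² − (4/19 + 11/14)·s + 4/19 = 0
which factors as (s − 1)·(11/14·s − 4/19) = 0, giving roots s = 1 and s = (4/19)/(11/14) = 56/209.
Mean offspring μ = 1/266 + 2·11/14 = 419/266 > 1 (supercritical), so q < 1. The extinction probability is the smaller root: q = (4/19)/(11/14) = 56/209.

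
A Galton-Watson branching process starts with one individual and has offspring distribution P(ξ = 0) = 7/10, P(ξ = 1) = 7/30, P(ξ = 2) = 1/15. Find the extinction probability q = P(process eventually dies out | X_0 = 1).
q = 1

Mean offspring μ = 0·7/10 + 1·7/30 + 2·1/15 = 11/30 ≤ 1. For μ ≤ 1 with offspring not concentrated at 1, the Galton-Watson process goes extinct almost surely, so q = 1.
(Algebraic check: The pgf is f(s) = 7/10 + 7/30·s + 1/15·s². The extinction probability q is the smallest fixed point of f in [0, 1]. Setting s = f(s):
  1/15·s² + (7/30 − 1)·s + 7/10 = 0
  1/15·s² − (7/10 + 1/15)·s + 7/10 = 0
which factors as (s − 1)·(1/15·s − 7/10) = 0, giving roots s = 1 and s = (7/10)/(1/15) = 21/2. Since 21/2 ≥ 1, the smallest root in [0, 1] is s = 1.)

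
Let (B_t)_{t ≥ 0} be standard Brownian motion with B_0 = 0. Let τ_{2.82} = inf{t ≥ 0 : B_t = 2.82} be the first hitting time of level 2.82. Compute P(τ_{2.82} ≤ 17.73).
P(τ_{2.82} ≤ 17.73) = 2(1 − Φ(2.82/√17.73)) = 2(1 − Φ(0.6697)) ≈ 0.5030

By the reflection principle for standard BM, P(τ_b ≤ t) = 2 · P(B_t ≥ b). Since B_t ~ N(0, t), P(B_t ≥ 2.82) = 1 − Φ(2.82/√t) = 1 − Φ(2.82/√17.73) = 1 − Φ(0.6697) ≈ 0.25152. Doubling: P(τ_{2.82} ≤ 17.73) ≈ 2 · 0.25152 = 0.50304 ≈ 0.5030.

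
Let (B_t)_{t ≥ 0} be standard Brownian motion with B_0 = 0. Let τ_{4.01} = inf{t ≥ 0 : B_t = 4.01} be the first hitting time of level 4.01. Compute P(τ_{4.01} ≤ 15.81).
P(τ_{4.01} ≤ 15.81) = 2(1 − Φ(4.01/√15.81)) = 2(1 − Φ(1.0085)) ≈ 0.3132

By the reflection principle for standard BM, P(τ_b ≤ t) = 2 · P(B_t ≥ b). Since B_t ~ N(0, t), P(B_t ≥ 4.01) = 1 − Φ(4.01/√t) = 1 − Φ(4.01/√15.81) = 1 − Φ(1.0085) ≈ 0.15661. Doubling: P(τ_{4.01} ≤ 15.81) ≈ 2 · 0.15661 = 0.31322 ≈ 0.3132.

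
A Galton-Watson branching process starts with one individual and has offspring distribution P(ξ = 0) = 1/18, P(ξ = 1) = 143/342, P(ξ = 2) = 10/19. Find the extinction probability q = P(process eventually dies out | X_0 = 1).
q = 19/180

The pgf is f(s) = 1/18 + 143/342·s + 10/19·s². The extinction probability q is the smallest fixed point of f in [0, 1]. Setting s = f(s):
  10/19·s² + (143/342 − 1)·s + 1/18 = 0
  10/19·s² − (1/18 + 10/19)·s + 1/18 = 0
which factors as (s − 1)·(10/19·s − 1/18) = 0, giving roots s = 1 and s = (1/18)/(10/19) = 19/180.
Mean offspring μ = 143/342 + 2·10/19 = 503/342 > 1 (supercritical), so q < 1. The extinction probability is the smaller root: q = (1/18)/(10/19) = 19/180.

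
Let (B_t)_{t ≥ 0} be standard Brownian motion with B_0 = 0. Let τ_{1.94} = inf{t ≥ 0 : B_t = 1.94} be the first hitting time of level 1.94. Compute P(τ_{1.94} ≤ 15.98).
P(τ_{1.94} ≤ 15.98) = 2(1 − Φ(1.94/√15.98)) = 2(1 − Φ(0.4853)) ≈ 0.6275

By the reflection principle for standard BM, P(τ_b ≤ t) = 2 · P(B_t ≥ b). Since B_t ~ N(0, t), P(B_t ≥ 1.94) = 1 − Φ(1.94/√t) = 1 − Φ(1.94/√15.98) = 1 − Φ(0.4853) ≈ 0.31373. Doubling: P(τ_{1.94} ≤ 15.98) ≈ 2 · 0.31373 = 0.62746 ≈ 0.6275.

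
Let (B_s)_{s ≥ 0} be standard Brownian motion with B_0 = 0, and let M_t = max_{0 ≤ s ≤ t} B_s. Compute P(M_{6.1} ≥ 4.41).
P(M_{6.1} ≥ 4.41) = 2·P(B_{6.1} ≥ 4.41) = 2(1 − Φ(4.41/√6.1)) ≈ 0.0742

By the reflection principle for Brownian motion, P(M_t ≥ a) = 2 · P(B_t ≥ a) for a ≥ 0. Since B_t ~ N(0, t), P(B_t ≥ 4.41) = 1 − Φ(4.41/√t) = 1 − Φ(4.41/√6.1) = 1 − Φ(1.7856). So
  P(M_{6.1} ≥ 4.41) = 2(1 − Φ(1.7856)) ≈ 0.0742.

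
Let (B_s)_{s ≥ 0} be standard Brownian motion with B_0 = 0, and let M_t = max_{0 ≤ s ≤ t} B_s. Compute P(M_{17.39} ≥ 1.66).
P(M_{17.39} ≥ 1.66) = 2·P(B_{17.39} ≥ 1.66) = 2(1 − Φ(1.66/√17.39)) ≈ 0.6906

By the reflection principle for Brownian motion, P(M_t ≥ a) = 2 · P(B_t ≥ a) for a ≥ 0. Since B_t ~ N(0, t), P(B_t ≥ 1.66) = 1 − Φ(1.66/√t) = 1 − Φ(1.66/√17.39) = 1 − Φ(0.3981). So
  P(M_{17.39} ≥ 1.66) = 2(1 − Φ(0.3981)) ≈ 0.6906.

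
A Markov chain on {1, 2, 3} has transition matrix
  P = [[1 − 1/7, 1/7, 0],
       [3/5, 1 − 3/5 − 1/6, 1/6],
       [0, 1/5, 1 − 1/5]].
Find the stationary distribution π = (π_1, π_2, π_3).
π = (126/181, 30/181, 25/181)

This is a birth-death chain on three states, which satisfies detailed balance: π_1 · P_{12} = π_2 · P_{21} and π_2 · P_{23} = π_3 · P_{32}.
From π_1 · 1/7 = π_2 · 3/5: π_2/π_1 = (1/7)/(3/5) = 5/21.
From π_2 · 1/6 = π_3 · 1/5: π_3/π_2 = (1/6)/(1/5) = 5/6.
Take π_1 proportional to 1; then unnormalized π = (1, 5/21, 25/126). Normalize by dividing by the sum 181/126:
  π = (126/181, 30/181, 25/181).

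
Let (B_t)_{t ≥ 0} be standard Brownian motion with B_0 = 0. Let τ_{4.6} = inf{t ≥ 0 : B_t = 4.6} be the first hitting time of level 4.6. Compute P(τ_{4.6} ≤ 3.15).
P(τ_{4.6} ≤ 3.15) = 2(1 − Φ(4.6/√3.15)) = 2(1 − Φ(2.5918)) ≈ 0.0095

By the reflection principle for standard BM, P(τ_b ≤ t) = 2 · P(B_t ≥ b). Since B_t ~ N(0, t), P(B_t ≥ 4.6) = 1 − Φ(4.6/√t) = 1 − Φ(4.6/√3.15) = 1 − Φ(2.5918) ≈ 0.00477. Doubling: P(τ_{4.6} ≤ 3.15) ≈ 2 · 0.00477 = 0.00954 ≈ 0.0095.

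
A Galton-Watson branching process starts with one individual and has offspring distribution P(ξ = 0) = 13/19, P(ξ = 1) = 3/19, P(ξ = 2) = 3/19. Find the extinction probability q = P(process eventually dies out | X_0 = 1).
q = 1

Mean offspring μ = 0·13/19 + 1·3/19 + 2·3/19 = 9/19 ≤ 1. For μ ≤ 1 with offspring not concentrated at 1, the Galton-Watson process goes extinct almost surely, so q = 1.
(Algebraic check: The pgf is f(s) = 13/19 + 3/19·s + 3/19·s². The extinction probability q is the smallest fixed point of f in [0, 1]. Setting s = f(s):
  3/19·s² + (3/19 − 1)·s + 13/19 = 0
  3/19·s² − (13/19 + 3/19)·s + 13/19 = 0
which factors as (s − 1)·(3/19·s − 13/19) = 0, giving roots s = 1 and s = (13/19)/(3/19) = 13/3. Since 13/3 ≥ 1, the smallest root in [0, 1] is s = 1.)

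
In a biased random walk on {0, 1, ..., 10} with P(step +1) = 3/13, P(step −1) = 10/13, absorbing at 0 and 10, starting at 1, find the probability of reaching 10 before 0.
P(hit 10 before 0) = (1 − (10/3)^1) / (1 − (10/3)^10) = 19683/1428562993

Let u_k denote P(reach 10 before 0 | start at k). Boundary: u_0 = 0, u_10 = 1. Recurrence: u_k = 3/13·u_{k+1} + 10/13·u_{k-1} for 1 ≤ k ≤ 9. Try u_k = A + B·r^k with r = q/p = (10/13)/(3/13) = 10/3. Substitution satisfies the recurrence; boundary conditions give:
  u_k = (1 − r^k) / (1 − r^N) = (1 − (10/3)^1) / (1 − (10/3)^10) = 19683/1428562993.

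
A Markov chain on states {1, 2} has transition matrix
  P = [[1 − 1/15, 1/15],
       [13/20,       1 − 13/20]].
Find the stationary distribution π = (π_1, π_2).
π_1 = 39/43, π_2 = 4/43

Solve πP = π with π_1 + π_2 = 1. From πP = π: π_1 · (1 − 1/15) + π_2 · 13/20 = π_1 ⇒ π_2 · 13/20 = π_1 · 1/15 ⇒ π_2/π_1 = (1/15)/(13/20) = 4/39. Together with π_1 + π_2 = 1:
  π_1 = (13/20)/(1/15 + 13/20) = (13/20)/(43/60) = 39/43,
  π_2 = (1/15)/(1/15 + 13/20) = (1/15)/(43/60) = 4/43.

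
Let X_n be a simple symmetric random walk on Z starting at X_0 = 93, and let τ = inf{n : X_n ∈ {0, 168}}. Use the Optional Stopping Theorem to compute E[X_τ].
E[X_τ] = 93

X_n is a martingale and τ is a bounded-mean stopping time (indeed τ is finite a.s. with bounded expectation since the walk is in a bounded region). By the OST, E[X_τ] = E[X_0] = 93. Equivalently: E[X_τ] = 168 · P(hit 168 first) + 0 · P(hit 0 first) = 168 · (93/168) = 93.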